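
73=73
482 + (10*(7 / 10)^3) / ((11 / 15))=486.68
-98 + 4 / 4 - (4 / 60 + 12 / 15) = -1468 / 15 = -97.87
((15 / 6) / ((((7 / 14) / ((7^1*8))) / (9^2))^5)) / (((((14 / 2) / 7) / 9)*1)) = 1382603735298114846720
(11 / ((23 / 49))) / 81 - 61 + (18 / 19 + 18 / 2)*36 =10526876 / 35397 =297.39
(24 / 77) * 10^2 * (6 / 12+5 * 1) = 1200 / 7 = 171.43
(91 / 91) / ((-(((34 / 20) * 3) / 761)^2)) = -57912100 / 2601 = -22265.32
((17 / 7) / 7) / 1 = 17 / 49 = 0.35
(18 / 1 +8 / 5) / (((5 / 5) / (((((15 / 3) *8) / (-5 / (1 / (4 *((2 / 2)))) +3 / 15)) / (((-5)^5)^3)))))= 784 / 604248046875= 0.00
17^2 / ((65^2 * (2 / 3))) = 867 / 8450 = 0.10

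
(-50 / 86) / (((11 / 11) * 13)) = -25 / 559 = -0.04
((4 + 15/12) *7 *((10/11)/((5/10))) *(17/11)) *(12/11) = 149940/1331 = 112.65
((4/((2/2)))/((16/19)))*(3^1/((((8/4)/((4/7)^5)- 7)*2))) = 0.28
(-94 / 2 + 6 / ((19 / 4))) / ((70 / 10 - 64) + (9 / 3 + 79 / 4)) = 3476 / 2603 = 1.34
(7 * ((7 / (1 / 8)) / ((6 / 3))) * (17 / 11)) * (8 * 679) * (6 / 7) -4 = 15513748 / 11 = 1410340.73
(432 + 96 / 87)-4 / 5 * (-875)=32860 / 29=1133.10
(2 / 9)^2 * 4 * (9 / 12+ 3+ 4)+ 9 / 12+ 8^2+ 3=22447 / 324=69.28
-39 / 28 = -1.39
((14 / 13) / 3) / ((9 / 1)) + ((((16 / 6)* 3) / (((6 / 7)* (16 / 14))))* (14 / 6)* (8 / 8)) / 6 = 1505 / 468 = 3.22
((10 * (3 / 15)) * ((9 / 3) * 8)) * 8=384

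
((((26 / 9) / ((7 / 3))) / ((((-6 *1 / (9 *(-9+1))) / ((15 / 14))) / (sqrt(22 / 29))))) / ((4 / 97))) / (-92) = -18915 *sqrt(638) / 130732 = -3.65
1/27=0.04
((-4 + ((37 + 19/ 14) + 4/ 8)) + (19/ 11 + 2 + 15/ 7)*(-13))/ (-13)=456/ 143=3.19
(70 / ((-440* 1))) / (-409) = 7 / 17996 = 0.00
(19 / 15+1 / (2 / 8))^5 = 4052.09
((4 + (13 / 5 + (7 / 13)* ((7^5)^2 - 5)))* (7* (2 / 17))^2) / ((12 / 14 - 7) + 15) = 6782230902734 / 582335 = 11646613.90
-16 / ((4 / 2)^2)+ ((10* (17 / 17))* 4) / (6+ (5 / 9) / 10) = 284 / 109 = 2.61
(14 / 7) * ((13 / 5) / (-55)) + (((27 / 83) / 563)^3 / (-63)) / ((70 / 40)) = -129995670889200686 / 1374954211302639275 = -0.09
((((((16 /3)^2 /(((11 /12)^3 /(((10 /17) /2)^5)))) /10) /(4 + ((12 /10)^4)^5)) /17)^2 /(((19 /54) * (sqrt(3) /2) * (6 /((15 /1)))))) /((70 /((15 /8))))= 2263113856315612792968750000000000000000000 * sqrt(3) /139870931954424245069605442012386830783563121024411373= 0.00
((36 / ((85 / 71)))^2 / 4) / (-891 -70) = -1633284 / 6943225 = -0.24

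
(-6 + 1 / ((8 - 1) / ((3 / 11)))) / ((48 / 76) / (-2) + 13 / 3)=-26163 / 17633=-1.48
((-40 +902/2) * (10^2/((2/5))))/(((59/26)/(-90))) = -240435000/59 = -4075169.49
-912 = -912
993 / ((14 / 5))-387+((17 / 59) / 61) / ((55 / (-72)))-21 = -147882051 / 2771230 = -53.36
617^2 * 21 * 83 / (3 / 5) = 1105901545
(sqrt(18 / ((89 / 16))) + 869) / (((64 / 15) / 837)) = 37665 * sqrt(178) / 1424 + 10910295 / 64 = 170826.25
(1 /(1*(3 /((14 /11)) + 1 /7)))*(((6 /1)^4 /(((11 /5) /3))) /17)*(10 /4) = 19440 /187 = 103.96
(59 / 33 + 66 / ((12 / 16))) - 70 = 653 / 33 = 19.79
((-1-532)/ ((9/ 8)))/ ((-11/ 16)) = 68224/ 99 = 689.13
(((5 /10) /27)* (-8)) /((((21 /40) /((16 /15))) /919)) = -470528 /1701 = -276.62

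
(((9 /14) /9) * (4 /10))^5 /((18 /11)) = 11 /945393750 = 0.00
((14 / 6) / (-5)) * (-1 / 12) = 7 / 180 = 0.04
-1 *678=-678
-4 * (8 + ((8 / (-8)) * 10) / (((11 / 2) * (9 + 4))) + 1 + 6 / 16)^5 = -131627764931130603125 / 489857916461056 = -268706.01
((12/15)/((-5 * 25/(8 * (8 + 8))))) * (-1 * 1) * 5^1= 512/125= 4.10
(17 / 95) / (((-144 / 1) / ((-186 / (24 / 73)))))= 38471 / 54720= 0.70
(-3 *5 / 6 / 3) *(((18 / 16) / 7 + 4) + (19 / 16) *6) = -395 / 42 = -9.40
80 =80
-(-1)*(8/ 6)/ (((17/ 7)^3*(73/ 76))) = 104272/ 1075947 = 0.10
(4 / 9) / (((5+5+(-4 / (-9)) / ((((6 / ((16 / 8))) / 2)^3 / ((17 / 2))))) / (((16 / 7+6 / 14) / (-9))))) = -114 / 9457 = -0.01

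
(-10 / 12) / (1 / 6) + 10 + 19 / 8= 59 / 8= 7.38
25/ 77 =0.32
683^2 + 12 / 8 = 932981 / 2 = 466490.50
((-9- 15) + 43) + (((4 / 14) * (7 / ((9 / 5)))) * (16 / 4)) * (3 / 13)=781 / 39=20.03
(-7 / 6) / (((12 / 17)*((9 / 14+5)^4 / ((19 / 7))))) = -1551046 / 350550729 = -0.00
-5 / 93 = -0.05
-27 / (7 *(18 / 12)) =-18 / 7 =-2.57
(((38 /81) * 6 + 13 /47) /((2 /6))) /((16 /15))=19615 /2256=8.69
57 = 57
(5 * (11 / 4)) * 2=55 / 2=27.50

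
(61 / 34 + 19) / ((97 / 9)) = 6363 / 3298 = 1.93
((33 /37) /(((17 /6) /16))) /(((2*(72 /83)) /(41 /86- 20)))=-1532927 /27047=-56.68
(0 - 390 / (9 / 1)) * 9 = -390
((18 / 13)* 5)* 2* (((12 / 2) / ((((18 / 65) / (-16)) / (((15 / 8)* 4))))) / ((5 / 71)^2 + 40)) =-36295200 / 40333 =-899.89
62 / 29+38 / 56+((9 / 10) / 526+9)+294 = 81636643 / 266945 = 305.82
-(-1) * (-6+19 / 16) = -77 / 16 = -4.81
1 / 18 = 0.06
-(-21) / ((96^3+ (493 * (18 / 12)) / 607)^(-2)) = 24226198006974312069 / 1473796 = 16437958853853.80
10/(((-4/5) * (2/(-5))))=125/4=31.25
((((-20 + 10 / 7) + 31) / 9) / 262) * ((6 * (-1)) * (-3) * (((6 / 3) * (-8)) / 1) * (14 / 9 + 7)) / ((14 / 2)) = -5104 / 2751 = -1.86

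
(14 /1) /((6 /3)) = 7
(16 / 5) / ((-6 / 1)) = -8 / 15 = -0.53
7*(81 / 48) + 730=11869 / 16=741.81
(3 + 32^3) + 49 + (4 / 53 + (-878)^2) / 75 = 57105452 / 1325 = 43098.45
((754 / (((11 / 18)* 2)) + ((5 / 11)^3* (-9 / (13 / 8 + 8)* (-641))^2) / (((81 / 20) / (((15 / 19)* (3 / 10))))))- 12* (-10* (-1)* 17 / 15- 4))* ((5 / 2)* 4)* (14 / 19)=7502762913560 / 406975877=18435.40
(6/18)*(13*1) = 13/3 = 4.33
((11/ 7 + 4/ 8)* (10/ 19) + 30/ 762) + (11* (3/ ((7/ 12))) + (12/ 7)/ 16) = 3905751/ 67564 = 57.81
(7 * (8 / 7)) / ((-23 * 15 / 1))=-8 / 345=-0.02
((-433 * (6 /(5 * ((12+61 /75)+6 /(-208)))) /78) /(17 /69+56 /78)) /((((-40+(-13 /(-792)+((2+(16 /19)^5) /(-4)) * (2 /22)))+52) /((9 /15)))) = -54841082942707776 /2023330671084190685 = -0.03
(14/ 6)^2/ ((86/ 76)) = 1862/ 387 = 4.81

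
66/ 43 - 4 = -106/ 43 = -2.47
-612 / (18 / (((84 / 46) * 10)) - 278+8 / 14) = 42840 / 19351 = 2.21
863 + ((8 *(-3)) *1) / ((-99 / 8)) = 28543 / 33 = 864.94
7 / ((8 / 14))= 49 / 4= 12.25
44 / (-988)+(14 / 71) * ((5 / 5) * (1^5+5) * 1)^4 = 4480787 / 17537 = 255.50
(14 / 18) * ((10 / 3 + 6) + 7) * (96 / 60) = 2744 / 135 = 20.33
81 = 81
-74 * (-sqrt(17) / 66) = 37 * sqrt(17) / 33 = 4.62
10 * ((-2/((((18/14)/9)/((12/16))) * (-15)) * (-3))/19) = -21/19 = -1.11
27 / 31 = 0.87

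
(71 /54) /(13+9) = 0.06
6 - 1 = 5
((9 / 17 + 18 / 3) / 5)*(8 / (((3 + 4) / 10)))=1776 / 119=14.92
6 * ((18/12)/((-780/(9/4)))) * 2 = -27/520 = -0.05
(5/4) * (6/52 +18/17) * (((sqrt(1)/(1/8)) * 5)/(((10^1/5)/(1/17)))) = 1.73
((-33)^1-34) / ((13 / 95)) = -6365 / 13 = -489.62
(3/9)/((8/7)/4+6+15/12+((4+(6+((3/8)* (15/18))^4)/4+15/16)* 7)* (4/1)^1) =458752/258533091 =0.00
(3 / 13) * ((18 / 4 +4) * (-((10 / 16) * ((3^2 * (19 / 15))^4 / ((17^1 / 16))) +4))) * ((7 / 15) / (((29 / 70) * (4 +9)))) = -79608046 / 47125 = -1689.30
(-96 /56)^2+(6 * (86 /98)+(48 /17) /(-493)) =3366810 /410669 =8.20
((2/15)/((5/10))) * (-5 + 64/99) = -1724/1485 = -1.16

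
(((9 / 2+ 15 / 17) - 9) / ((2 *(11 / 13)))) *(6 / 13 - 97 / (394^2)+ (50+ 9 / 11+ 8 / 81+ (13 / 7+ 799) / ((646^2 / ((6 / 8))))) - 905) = 91916901300721379291 / 50371347756302496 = 1824.79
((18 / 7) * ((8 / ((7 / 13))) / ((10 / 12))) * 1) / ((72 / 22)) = 3432 / 245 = 14.01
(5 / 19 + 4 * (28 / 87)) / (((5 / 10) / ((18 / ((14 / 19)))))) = 15378 / 203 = 75.75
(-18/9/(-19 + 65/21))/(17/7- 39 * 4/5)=-735/168169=-0.00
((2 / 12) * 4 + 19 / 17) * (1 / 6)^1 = 91 / 306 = 0.30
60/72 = 5/6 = 0.83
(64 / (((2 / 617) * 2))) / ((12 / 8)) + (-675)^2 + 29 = 1386706 / 3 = 462235.33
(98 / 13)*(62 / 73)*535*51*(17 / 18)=469720370 / 2847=164987.84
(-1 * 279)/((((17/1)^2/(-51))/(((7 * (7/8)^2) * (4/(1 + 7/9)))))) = 593.71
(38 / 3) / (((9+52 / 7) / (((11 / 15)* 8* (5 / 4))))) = 5852 / 1035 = 5.65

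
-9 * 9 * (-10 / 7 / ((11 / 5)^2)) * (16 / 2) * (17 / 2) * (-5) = -8128.69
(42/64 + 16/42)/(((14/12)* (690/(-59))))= -41123/540960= -0.08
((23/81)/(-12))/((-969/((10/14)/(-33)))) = -115/217571508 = -0.00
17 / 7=2.43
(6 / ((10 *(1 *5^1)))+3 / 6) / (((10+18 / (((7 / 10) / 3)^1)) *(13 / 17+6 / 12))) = 3689 / 655750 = 0.01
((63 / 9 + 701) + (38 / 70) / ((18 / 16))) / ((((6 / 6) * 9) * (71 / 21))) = 223172 / 9585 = 23.28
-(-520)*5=2600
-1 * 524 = -524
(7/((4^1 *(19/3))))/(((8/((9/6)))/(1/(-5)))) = -0.01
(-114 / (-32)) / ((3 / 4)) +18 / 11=281 / 44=6.39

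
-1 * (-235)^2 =-55225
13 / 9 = 1.44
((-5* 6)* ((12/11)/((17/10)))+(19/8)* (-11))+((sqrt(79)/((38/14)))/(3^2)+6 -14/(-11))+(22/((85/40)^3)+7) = -12456227/432344+7* sqrt(79)/171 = -28.45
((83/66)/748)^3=0.00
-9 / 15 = -3 / 5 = -0.60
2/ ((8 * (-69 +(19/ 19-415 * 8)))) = -1/ 13552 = -0.00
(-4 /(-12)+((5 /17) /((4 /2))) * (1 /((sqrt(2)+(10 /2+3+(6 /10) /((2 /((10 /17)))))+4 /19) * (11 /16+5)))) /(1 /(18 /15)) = 187145318 /463451495 - 294576 * sqrt(2) /648832093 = 0.40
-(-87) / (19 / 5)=435 / 19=22.89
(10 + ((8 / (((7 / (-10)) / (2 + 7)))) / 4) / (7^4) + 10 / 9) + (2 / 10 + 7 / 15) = 11.77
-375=-375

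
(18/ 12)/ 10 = 0.15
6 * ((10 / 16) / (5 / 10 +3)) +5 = 85 / 14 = 6.07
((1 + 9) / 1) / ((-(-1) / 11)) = 110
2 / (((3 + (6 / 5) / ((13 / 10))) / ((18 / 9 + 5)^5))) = 436982 / 51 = 8568.27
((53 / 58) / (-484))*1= -53 / 28072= -0.00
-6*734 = -4404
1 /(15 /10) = 2 /3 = 0.67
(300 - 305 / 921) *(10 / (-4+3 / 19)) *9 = -7019.64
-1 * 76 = -76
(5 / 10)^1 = 1 / 2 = 0.50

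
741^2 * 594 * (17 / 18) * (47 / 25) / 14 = 14477618727 / 350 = 41364624.93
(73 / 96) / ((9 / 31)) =2263 / 864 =2.62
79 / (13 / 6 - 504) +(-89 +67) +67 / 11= -532139 / 33121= -16.07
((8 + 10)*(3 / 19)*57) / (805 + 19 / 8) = 432 / 2153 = 0.20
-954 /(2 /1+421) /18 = -53 /423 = -0.13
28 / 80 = 7 / 20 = 0.35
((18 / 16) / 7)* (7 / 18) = 1 / 16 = 0.06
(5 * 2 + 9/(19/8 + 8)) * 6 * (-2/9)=-3608/249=-14.49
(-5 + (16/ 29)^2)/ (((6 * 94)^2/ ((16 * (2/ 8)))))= -3949/ 66879684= -0.00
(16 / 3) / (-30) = -8 / 45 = -0.18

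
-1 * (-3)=3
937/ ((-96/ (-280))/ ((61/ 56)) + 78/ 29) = 8287765/ 26574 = 311.87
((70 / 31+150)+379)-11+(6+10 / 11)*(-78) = -18.65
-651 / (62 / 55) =-1155 / 2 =-577.50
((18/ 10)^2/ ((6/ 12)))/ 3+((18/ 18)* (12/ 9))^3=3058/ 675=4.53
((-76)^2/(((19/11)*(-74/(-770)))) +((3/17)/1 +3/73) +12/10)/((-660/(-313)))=625130693519/37881525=16502.26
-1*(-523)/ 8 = 523/ 8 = 65.38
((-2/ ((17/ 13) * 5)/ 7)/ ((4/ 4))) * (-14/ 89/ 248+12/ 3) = -573781/ 3283210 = -0.17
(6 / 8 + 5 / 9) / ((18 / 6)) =47 / 108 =0.44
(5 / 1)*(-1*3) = -15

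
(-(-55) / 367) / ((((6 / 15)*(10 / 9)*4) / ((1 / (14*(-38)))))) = -495 / 3123904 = -0.00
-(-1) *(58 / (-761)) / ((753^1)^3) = -0.00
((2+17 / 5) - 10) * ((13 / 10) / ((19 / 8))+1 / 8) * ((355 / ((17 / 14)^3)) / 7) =-40888687 / 466735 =-87.61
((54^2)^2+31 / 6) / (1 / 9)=153055101 / 2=76527550.50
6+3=9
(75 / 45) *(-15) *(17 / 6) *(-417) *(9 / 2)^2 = 4785075 / 8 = 598134.38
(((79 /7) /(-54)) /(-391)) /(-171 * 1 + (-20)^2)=79 /33845742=0.00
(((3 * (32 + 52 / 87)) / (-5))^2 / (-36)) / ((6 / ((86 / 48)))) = -21615283 / 6812100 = -3.17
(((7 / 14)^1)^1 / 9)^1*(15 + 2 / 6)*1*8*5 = 920 / 27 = 34.07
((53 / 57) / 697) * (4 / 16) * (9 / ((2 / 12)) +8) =1643 / 79458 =0.02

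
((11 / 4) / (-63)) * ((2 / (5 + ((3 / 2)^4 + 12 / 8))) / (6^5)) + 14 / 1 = 158601229 / 11328660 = 14.00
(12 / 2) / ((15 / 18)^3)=1296 / 125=10.37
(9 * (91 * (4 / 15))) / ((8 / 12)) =1638 / 5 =327.60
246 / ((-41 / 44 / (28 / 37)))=-7392 / 37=-199.78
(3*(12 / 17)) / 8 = 9 / 34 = 0.26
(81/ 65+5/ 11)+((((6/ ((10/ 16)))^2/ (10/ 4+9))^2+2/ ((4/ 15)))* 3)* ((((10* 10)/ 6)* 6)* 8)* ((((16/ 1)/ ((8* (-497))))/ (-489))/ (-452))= 29388718697528/ 17312275505525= 1.70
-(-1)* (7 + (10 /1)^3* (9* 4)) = 36007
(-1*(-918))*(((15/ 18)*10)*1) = 7650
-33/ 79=-0.42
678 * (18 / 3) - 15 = 4053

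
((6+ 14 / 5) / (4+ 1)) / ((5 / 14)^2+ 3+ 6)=8624 / 44725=0.19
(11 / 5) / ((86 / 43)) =11 / 10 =1.10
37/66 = 0.56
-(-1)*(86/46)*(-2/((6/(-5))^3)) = 5375/2484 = 2.16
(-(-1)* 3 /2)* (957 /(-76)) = -2871 /152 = -18.89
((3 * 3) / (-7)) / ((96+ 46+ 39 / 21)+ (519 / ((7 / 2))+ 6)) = -9 / 2087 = -0.00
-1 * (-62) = 62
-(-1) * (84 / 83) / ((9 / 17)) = 476 / 249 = 1.91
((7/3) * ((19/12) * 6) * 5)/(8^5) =665/196608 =0.00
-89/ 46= -1.93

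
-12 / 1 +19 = 7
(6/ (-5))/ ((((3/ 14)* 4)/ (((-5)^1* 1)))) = 7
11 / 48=0.23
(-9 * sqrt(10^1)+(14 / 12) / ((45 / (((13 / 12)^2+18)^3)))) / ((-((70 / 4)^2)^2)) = -21047437081 / 10802030400000+144 * sqrt(10) / 1500625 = -0.00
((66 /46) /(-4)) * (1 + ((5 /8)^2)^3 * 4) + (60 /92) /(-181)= -488706813 /1091305472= -0.45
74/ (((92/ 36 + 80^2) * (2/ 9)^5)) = 19663317/ 921968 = 21.33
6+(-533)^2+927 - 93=284929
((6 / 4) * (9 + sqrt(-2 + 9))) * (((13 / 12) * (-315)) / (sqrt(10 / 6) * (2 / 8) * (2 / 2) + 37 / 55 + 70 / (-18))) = 334459125 * sqrt(105) / 80286098 + 3010132125 * sqrt(15) / 80286098 + 6454047600 * sqrt(7) / 40143049 + 58086428400 / 40143049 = 2060.26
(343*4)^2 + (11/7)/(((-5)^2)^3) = 1882384.00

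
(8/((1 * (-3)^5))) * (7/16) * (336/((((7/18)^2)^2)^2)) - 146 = -1105567922/117649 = -9397.17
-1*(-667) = 667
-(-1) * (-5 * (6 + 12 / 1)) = -90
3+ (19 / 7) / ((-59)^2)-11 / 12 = 2.08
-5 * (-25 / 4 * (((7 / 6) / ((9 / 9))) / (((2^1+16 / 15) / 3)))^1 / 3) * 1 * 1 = 4375 / 368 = 11.89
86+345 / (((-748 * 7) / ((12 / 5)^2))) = 560386 / 6545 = 85.62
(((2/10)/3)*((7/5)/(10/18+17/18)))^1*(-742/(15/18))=-20776/375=-55.40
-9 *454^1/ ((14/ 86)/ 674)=-118420452/ 7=-16917207.43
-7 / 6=-1.17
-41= -41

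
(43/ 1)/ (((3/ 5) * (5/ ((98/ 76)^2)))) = 103243/ 4332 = 23.83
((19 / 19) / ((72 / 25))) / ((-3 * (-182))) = 25 / 39312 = 0.00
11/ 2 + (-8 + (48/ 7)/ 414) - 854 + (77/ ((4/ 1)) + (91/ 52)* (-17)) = -418753/ 483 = -866.98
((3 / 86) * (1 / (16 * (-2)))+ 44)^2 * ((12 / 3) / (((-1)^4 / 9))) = 131954195025 / 1893376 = 69692.55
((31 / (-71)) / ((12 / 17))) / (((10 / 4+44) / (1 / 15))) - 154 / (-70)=42157 / 19170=2.20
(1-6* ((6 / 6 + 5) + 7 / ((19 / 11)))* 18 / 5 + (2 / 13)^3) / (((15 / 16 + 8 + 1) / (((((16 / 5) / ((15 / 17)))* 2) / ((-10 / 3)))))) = 65439922944 / 1382736875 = 47.33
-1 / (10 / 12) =-6 / 5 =-1.20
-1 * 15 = -15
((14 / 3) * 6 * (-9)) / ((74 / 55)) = -187.30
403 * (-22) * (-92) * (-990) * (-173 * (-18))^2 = -7830472440098880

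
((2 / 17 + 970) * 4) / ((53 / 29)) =1913072 / 901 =2123.28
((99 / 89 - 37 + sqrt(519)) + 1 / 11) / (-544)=35045 / 532576 - sqrt(519) / 544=0.02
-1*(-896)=896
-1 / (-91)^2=-1 / 8281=-0.00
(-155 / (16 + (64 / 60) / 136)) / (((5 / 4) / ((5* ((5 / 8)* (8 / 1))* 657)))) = -259679250 / 2041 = -127231.38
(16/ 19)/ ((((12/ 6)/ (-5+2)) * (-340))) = 6/ 1615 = 0.00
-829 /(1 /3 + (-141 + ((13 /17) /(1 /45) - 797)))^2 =-2156229 /2122076356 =-0.00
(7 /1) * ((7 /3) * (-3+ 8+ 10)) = 245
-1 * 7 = -7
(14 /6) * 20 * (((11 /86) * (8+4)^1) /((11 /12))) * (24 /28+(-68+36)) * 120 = -12556800 /43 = -292018.60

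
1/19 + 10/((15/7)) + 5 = 554/57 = 9.72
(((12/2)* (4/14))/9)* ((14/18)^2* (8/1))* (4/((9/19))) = 17024/2187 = 7.78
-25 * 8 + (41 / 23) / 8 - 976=-216343 / 184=-1175.78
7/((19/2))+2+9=223/19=11.74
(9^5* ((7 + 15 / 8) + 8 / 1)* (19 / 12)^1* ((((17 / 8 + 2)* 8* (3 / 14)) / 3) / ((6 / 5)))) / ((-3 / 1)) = -925593075 / 896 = -1033027.99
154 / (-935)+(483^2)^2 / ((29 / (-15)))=-69390290839681 / 2465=-28150219407.58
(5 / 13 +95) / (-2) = -620 / 13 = -47.69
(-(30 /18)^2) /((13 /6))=-50 /39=-1.28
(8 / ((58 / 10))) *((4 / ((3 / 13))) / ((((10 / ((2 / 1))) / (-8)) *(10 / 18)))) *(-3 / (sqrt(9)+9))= 2496 / 145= 17.21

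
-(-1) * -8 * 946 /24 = -946 /3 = -315.33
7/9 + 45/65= 172/117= 1.47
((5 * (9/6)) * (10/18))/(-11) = -25/66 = -0.38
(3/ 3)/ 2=1/ 2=0.50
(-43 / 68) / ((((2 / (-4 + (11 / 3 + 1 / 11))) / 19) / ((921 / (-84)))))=-250819 / 15708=-15.97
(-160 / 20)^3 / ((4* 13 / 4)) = -512 / 13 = -39.38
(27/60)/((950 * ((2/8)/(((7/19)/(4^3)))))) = 63/5776000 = 0.00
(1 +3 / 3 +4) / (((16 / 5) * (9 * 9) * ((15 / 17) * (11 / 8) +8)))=85 / 33831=0.00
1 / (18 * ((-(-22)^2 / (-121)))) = 1 / 72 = 0.01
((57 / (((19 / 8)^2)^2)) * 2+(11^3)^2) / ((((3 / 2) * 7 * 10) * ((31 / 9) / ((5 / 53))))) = 36453484425 / 78885359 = 462.11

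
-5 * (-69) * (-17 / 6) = -1955 / 2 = -977.50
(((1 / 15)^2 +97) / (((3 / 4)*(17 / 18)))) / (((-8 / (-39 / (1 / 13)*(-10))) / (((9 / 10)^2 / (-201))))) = 49796019 / 142375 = 349.75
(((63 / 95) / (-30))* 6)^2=3969 / 225625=0.02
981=981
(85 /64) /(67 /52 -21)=-221 /3280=-0.07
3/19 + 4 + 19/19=98/19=5.16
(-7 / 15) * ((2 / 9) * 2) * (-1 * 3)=28 / 45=0.62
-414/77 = -5.38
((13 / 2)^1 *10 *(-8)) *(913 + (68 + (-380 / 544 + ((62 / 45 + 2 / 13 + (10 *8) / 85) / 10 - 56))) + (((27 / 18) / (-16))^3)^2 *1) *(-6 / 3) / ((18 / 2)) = 49363333298069429 / 462044528640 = 106836.74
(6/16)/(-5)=-3/40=-0.08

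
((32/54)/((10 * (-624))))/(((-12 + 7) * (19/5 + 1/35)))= 7/1411020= 0.00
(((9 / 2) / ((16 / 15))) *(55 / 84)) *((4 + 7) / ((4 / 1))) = 27225 / 3584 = 7.60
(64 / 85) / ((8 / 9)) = 72 / 85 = 0.85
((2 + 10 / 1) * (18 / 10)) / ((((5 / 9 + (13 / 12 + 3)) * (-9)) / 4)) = -1728 / 835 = -2.07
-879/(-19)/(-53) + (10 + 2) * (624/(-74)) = -3802731/37259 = -102.06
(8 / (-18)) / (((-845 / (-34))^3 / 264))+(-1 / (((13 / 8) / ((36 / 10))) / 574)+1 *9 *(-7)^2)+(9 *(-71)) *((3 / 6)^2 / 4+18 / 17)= -761722315048001 / 492334518000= -1547.16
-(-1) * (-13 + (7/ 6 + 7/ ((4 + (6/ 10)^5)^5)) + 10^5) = 201585039610035691164623297/ 2016088841443507031658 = 99988.17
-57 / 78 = -0.73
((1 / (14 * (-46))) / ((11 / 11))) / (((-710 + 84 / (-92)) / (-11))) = -11 / 457828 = -0.00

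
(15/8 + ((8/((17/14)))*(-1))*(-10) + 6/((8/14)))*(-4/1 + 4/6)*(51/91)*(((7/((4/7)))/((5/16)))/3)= -74501/39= -1910.28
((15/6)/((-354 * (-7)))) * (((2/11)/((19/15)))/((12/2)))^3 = 0.00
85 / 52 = 1.63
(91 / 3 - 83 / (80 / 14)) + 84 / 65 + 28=70357 / 1560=45.10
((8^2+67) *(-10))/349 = -1310/349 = -3.75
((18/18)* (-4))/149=-4/149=-0.03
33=33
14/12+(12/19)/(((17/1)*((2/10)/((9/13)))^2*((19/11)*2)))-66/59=64943701/367152162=0.18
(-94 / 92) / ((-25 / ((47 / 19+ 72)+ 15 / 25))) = 167602 / 54625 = 3.07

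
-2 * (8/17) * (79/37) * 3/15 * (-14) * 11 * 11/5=2141216/15725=136.17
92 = 92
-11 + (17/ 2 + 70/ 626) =-1495/ 626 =-2.39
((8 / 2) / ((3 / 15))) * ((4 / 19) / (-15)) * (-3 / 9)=16 / 171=0.09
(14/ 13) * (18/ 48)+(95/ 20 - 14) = -115/ 13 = -8.85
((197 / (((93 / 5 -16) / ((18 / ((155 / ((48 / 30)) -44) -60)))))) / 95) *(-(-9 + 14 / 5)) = -293136 / 23465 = -12.49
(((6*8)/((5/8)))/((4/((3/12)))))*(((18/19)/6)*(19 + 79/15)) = 8736/475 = 18.39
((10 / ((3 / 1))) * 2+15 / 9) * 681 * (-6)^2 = 204300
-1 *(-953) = 953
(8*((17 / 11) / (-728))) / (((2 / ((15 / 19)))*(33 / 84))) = -510 / 29887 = -0.02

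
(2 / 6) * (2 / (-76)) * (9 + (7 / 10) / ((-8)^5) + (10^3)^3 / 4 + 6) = -81920004915193 / 37355520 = -2192982.59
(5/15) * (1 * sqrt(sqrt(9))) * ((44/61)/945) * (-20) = -0.01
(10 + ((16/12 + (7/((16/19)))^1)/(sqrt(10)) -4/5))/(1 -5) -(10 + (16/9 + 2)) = -1447/90 -463 * sqrt(10)/1920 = -16.84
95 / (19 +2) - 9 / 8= 571 / 168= 3.40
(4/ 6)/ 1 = 2/ 3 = 0.67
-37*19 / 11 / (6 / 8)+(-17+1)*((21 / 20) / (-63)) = -4672 / 55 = -84.95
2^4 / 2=8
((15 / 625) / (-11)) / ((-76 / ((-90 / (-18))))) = 3 / 20900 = 0.00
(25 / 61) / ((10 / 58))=2.38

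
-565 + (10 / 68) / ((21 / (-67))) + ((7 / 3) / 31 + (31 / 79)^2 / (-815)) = -63653600652809 / 112582709610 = -565.39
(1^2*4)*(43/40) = 43/10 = 4.30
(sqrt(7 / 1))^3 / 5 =7*sqrt(7) / 5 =3.70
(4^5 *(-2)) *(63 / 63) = -2048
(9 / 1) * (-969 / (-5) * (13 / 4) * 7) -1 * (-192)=797451 / 20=39872.55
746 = 746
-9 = -9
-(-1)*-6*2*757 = -9084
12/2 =6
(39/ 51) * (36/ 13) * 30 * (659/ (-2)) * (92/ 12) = -2728260/ 17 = -160485.88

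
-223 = -223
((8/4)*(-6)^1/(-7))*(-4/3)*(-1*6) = 96/7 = 13.71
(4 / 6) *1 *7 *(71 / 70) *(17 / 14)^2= 20519 / 2940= 6.98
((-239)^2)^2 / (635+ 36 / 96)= 26102469128 / 5083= 5135248.70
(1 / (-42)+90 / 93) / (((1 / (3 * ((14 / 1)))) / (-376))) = -462104 / 31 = -14906.58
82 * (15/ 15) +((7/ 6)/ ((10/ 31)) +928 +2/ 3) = 60857/ 60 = 1014.28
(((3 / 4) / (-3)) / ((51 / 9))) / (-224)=3 / 15232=0.00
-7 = -7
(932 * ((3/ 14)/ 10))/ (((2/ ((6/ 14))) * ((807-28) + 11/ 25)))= 10485/ 1909628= 0.01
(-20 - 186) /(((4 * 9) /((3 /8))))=-103 /48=-2.15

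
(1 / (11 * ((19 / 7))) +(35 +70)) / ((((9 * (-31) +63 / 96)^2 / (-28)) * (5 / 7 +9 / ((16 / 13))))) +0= -0.00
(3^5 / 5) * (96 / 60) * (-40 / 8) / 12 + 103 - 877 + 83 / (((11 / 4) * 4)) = -43937 / 55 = -798.85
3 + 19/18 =73/18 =4.06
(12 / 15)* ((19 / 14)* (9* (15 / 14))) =513 / 49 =10.47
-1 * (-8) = 8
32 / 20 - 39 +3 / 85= -3176 / 85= -37.36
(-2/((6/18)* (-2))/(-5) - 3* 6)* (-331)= 30783/5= 6156.60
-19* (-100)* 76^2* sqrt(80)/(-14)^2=10974400* sqrt(5)/49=500806.21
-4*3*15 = -180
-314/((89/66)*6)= -3454/89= -38.81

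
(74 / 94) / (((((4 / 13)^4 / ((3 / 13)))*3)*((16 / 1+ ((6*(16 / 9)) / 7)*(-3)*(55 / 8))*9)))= -0.05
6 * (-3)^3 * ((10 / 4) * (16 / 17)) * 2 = -12960 / 17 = -762.35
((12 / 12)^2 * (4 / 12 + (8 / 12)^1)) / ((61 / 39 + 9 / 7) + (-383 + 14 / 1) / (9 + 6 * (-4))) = 1365 / 37469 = 0.04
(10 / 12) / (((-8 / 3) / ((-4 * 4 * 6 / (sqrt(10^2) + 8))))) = 5 / 3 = 1.67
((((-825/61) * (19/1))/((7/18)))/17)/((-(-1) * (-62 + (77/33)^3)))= 0.79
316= 316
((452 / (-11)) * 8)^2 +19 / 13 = 169983227 / 1573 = 108063.08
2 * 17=34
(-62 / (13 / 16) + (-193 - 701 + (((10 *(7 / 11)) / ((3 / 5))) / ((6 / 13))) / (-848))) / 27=-1059000103 / 29467152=-35.94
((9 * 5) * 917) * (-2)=-82530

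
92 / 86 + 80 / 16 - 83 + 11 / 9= -29299 / 387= -75.71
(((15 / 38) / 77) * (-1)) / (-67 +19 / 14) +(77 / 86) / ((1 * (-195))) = -14537917 / 3221030670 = -0.00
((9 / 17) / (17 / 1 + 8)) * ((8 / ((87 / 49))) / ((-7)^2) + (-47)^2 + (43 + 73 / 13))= 7660401 / 160225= 47.81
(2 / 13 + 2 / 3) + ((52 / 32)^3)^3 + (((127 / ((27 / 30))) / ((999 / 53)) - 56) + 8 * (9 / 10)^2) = 14823596264449663 / 392194267545600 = 37.80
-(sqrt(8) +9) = -9-2* sqrt(2) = -11.83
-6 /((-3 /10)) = 20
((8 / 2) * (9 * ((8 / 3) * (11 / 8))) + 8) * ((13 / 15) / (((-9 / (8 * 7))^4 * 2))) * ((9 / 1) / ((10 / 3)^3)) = 223734784 / 10125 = 22097.26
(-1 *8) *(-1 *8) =64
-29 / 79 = -0.37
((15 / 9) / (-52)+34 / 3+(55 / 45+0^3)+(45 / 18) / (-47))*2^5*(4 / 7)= 8777504 / 38493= 228.03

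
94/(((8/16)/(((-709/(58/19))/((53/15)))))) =-18994110/1537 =-12357.91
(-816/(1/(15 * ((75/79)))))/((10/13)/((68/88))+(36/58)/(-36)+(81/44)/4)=-1035489312000/128182319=-8078.25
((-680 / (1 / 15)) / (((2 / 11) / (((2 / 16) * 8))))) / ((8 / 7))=-98175 / 2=-49087.50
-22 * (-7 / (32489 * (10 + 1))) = 14 / 32489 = 0.00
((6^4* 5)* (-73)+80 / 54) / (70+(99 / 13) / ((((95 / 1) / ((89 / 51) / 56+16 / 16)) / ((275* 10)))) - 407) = 79033383520 / 18325737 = 4312.70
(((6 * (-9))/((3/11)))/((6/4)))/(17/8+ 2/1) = -32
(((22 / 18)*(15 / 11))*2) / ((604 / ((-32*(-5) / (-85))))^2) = 640 / 19768467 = 0.00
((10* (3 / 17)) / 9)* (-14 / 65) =-0.04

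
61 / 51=1.20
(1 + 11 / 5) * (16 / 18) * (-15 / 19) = -128 / 57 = -2.25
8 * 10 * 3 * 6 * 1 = 1440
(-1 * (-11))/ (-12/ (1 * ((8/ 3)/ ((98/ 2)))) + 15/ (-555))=-814/ 16319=-0.05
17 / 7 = 2.43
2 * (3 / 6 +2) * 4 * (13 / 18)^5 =1856465 / 472392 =3.93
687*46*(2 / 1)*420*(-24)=-637096320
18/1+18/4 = 45/2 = 22.50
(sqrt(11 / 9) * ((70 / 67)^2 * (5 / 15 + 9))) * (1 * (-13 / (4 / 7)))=-256.24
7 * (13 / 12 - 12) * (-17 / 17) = 917 / 12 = 76.42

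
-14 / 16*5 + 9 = 37 / 8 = 4.62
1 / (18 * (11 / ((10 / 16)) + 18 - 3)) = 5 / 2934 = 0.00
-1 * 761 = -761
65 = 65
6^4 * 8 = 10368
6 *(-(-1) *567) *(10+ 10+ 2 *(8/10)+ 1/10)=73823.40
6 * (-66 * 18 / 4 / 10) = -891 / 5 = -178.20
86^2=7396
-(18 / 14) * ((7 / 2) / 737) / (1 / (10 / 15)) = -3 / 737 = -0.00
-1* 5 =-5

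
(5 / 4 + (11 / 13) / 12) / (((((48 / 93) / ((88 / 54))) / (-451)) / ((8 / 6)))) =-15840473 / 6318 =-2507.20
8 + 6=14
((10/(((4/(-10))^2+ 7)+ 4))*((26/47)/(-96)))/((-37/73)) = 118625/11644344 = 0.01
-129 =-129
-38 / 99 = -0.38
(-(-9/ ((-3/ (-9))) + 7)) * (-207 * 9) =-37260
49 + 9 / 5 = 254 / 5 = 50.80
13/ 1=13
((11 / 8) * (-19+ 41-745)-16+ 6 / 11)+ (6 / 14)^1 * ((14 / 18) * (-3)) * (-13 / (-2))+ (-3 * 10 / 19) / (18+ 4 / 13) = -202184475 / 198968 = -1016.17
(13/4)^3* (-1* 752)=-103259/4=-25814.75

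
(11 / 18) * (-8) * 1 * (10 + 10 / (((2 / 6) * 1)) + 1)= -1804 / 9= -200.44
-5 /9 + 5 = 40 /9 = 4.44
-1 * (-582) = 582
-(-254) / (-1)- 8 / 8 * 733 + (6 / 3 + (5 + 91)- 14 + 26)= -877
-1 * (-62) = 62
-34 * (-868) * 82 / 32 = 151249 / 2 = 75624.50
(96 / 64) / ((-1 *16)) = -3 / 32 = -0.09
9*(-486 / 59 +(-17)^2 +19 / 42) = 2090553 / 826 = 2530.94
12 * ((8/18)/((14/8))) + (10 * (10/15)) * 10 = 488/7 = 69.71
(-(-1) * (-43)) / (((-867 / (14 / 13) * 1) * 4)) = 301 / 22542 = 0.01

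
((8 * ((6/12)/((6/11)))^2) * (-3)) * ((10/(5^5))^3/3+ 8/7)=-354492190888/15380859375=-23.05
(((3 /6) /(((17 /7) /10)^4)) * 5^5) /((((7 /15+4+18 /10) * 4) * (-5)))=-14068359375 /3925487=-3583.85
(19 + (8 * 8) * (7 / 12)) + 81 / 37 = 6496 / 111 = 58.52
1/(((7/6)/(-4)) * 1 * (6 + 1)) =-24/49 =-0.49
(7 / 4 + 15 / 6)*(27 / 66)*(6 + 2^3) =1071 / 44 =24.34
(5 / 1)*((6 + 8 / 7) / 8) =125 / 28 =4.46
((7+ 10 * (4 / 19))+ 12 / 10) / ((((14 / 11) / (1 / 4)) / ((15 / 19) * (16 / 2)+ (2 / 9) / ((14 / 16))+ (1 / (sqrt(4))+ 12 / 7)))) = 226461301 / 12736080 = 17.78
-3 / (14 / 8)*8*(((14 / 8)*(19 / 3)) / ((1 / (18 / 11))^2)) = -49248 / 121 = -407.01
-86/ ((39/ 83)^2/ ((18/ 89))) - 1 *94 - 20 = -192.78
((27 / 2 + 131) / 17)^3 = 4913 / 8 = 614.12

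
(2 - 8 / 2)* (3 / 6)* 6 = -6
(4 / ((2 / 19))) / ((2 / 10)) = 190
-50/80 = -5/8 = -0.62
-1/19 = -0.05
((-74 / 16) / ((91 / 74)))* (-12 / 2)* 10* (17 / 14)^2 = 5934615 / 17836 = 332.73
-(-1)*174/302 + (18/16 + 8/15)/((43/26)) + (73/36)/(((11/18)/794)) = 11297184047/4285380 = 2636.22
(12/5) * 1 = 12/5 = 2.40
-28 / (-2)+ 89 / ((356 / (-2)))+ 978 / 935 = 27201 / 1870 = 14.55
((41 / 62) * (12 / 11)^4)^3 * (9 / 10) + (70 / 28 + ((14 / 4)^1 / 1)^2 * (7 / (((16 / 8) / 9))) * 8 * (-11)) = -31745720303729779840247 / 934969197708953110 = -33953.76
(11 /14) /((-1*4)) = -11 /56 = -0.20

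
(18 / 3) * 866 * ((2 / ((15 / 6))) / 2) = 2078.40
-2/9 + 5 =43/9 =4.78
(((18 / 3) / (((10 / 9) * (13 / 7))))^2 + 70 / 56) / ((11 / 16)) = 656036 / 46475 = 14.12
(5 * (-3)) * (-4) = 60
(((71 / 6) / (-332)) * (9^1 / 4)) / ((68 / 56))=-1491 / 22576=-0.07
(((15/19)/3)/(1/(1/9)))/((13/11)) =0.02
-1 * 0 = 0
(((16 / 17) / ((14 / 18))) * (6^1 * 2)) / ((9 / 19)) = 3648 / 119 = 30.66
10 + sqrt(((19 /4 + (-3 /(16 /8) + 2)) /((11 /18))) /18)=sqrt(231) /22 + 10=10.69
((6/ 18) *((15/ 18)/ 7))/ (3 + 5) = 5/ 1008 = 0.00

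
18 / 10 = 9 / 5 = 1.80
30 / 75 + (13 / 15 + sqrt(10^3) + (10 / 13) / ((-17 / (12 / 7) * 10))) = 29213 / 23205 + 10 * sqrt(10) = 32.88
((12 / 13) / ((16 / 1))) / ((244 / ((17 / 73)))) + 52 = 48163699 / 926224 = 52.00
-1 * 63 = -63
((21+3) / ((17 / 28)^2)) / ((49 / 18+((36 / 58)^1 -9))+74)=9821952 / 10310075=0.95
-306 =-306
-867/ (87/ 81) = -23409/ 29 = -807.21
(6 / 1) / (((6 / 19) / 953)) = 18107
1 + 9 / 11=20 / 11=1.82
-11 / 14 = -0.79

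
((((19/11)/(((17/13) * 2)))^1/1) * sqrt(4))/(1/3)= 741/187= 3.96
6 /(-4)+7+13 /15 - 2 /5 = 5.97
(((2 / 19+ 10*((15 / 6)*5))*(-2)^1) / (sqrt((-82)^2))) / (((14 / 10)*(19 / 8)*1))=-95080 / 103607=-0.92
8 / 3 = 2.67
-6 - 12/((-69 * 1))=-134/23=-5.83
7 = 7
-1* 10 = -10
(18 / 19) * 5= 90 / 19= 4.74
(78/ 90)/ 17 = 0.05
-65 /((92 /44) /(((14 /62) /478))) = -5005 /340814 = -0.01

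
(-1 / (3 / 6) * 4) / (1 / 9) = -72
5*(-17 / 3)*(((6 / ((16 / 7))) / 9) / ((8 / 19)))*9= -11305 / 64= -176.64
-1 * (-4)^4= -256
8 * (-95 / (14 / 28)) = -1520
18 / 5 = 3.60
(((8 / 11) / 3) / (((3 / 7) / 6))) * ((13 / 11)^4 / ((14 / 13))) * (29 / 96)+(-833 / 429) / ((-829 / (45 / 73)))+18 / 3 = 35845277836493 / 4561279335756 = 7.86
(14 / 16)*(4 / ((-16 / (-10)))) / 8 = 35 / 128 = 0.27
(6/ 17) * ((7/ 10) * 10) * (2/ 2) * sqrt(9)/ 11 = 126/ 187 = 0.67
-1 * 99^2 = -9801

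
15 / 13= 1.15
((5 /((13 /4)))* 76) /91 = 1520 /1183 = 1.28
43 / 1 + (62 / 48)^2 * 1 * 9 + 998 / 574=1097567 / 18368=59.75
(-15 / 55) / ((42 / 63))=-9 / 22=-0.41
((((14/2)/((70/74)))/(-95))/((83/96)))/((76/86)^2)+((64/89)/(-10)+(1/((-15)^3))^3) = -364777793246292433/1947826335427734375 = -0.19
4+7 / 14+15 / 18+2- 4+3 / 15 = 53 / 15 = 3.53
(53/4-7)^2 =39.06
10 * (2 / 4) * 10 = 50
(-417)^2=173889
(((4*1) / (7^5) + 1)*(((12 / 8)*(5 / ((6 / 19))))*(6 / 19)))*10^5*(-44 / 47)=-554763000000 / 789929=-702294.76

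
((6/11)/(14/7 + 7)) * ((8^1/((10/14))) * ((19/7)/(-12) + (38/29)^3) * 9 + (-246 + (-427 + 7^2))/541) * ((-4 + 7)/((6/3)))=13381358142/725694695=18.44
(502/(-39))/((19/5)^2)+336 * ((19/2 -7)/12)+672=10434068/14079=741.11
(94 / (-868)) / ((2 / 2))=-0.11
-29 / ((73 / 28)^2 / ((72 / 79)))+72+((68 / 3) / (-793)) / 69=4706896240972 / 69106093641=68.11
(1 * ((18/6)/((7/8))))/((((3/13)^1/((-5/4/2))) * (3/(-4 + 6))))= -130/21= -6.19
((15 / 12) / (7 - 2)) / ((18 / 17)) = 17 / 72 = 0.24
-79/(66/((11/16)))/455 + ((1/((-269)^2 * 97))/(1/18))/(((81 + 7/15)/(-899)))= -26469396521/14409761140320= -0.00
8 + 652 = 660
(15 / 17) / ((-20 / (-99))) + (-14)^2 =13625 / 68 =200.37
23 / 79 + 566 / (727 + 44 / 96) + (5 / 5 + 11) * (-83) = -17370497 / 17459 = -994.93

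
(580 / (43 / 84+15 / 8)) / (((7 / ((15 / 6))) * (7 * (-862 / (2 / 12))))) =-2900 / 1209817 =-0.00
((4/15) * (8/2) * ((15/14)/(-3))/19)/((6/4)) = -16/1197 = -0.01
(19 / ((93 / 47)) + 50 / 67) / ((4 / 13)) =838253 / 24924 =33.63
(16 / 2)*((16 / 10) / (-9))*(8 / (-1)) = 512 / 45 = 11.38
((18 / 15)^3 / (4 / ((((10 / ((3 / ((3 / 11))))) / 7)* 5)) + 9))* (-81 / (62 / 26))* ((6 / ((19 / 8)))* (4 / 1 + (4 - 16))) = 87340032 / 1116155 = 78.25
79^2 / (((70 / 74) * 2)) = 230917 / 70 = 3298.81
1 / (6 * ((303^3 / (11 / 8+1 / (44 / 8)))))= 137 / 14687971056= 0.00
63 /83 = 0.76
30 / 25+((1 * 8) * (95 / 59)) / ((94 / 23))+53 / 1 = 795183 / 13865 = 57.35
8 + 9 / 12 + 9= 71 / 4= 17.75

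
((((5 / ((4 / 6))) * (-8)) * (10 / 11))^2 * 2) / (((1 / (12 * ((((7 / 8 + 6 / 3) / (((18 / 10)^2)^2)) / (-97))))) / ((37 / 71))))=-21275000000 / 202498461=-105.06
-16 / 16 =-1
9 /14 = 0.64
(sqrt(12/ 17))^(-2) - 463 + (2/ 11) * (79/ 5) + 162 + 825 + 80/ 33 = 116757/ 220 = 530.71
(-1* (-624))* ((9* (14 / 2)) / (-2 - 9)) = -39312 / 11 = -3573.82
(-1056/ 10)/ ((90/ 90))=-528/ 5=-105.60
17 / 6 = 2.83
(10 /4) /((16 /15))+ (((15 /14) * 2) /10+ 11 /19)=3.14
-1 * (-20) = 20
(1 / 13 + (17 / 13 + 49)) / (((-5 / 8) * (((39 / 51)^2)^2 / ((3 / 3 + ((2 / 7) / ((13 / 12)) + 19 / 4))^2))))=-52427422182971 / 6149354666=-8525.68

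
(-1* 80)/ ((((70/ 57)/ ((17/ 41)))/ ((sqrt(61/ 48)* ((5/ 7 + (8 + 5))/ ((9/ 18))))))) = -124032* sqrt(183)/ 2009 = -835.18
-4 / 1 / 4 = -1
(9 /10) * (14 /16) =0.79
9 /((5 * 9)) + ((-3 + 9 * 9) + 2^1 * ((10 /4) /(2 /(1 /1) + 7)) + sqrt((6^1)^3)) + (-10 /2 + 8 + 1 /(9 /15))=6 * sqrt(6) + 3754 /45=98.12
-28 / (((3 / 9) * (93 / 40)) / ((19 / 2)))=-10640 / 31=-343.23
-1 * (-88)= 88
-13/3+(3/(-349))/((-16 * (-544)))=-4.33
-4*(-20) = 80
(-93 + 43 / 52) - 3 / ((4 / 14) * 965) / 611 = -217386557 / 2358460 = -92.17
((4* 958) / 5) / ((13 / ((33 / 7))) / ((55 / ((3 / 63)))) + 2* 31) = 4173048 / 337603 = 12.36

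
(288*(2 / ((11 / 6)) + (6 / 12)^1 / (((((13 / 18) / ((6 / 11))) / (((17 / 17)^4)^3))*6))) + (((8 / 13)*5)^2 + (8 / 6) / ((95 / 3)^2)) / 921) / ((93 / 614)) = 933635532056 / 425537775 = 2194.01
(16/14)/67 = 0.02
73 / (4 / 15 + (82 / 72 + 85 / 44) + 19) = 36135 / 11057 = 3.27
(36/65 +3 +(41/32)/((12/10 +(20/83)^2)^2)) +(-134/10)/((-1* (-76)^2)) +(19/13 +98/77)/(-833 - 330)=78708070278370064297/18038503073166759040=4.36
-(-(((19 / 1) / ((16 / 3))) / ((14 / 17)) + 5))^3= 9116230969 / 11239424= 811.09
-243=-243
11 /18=0.61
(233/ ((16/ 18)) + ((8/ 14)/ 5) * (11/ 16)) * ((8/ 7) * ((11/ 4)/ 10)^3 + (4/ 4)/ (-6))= -1762521919/ 47040000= -37.47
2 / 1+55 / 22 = 9 / 2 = 4.50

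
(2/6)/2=1/6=0.17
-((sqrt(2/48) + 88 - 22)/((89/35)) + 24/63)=-49222/1869 - 35 * sqrt(6)/1068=-26.42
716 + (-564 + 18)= 170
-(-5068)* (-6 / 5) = -30408 / 5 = -6081.60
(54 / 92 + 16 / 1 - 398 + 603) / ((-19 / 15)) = -152895 / 874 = -174.94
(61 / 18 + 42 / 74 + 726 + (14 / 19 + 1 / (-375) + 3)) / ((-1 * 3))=-1160515157 / 4745250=-244.56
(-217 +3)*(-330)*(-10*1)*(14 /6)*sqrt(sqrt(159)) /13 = -450101.47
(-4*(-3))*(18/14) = 108/7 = 15.43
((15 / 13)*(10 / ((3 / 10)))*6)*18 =54000 / 13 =4153.85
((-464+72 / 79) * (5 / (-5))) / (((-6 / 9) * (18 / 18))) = -54876 / 79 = -694.63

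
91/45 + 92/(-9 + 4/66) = -4391/531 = -8.27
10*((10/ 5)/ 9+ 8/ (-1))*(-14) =9800/ 9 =1088.89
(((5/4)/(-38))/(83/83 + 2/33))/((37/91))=-429/5624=-0.08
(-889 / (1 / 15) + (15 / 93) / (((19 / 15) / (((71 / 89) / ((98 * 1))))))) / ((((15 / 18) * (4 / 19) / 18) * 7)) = -369928782567 / 1892674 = -195452.98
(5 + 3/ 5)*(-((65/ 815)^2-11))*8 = 13085632/ 26569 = 492.52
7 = 7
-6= -6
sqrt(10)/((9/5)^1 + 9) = 5 * sqrt(10)/54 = 0.29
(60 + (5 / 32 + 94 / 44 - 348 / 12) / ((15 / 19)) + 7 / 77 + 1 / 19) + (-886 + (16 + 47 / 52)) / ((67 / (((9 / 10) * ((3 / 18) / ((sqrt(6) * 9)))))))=2639839 / 100320 - 45193 * sqrt(6) / 1254240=26.23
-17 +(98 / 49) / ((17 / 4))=-281 / 17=-16.53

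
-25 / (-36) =25 / 36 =0.69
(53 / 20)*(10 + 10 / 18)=1007 / 36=27.97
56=56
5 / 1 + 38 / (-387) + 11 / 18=4267 / 774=5.51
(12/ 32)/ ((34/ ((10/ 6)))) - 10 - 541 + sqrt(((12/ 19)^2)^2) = -550.58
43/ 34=1.26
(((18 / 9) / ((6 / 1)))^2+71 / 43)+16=6874 / 387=17.76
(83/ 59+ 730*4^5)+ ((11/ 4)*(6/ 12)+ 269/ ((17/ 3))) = 5998503705/ 8024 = 747570.25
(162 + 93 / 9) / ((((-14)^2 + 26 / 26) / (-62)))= -32054 / 591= -54.24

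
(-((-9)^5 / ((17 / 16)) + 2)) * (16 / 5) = 3023200 / 17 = 177835.29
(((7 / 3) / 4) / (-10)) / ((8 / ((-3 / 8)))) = 7 / 2560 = 0.00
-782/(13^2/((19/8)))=-7429/676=-10.99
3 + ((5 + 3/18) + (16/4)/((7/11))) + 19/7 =103/6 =17.17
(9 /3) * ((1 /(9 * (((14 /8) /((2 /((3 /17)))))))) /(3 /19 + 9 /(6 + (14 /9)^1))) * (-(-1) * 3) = 175712 /36603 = 4.80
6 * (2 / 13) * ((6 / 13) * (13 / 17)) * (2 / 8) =18 / 221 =0.08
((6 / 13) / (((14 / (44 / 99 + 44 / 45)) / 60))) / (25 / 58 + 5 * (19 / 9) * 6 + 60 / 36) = 14848 / 345345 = 0.04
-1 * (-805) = 805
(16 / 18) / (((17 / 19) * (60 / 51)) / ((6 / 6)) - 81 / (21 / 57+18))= -53048 / 200349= -0.26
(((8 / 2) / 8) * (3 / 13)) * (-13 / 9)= -1 / 6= -0.17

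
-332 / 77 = -4.31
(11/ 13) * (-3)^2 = 99/ 13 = 7.62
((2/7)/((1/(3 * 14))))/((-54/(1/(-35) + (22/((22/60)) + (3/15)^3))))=-34988/2625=-13.33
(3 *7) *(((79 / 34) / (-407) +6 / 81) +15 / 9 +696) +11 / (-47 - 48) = 173358776123 / 11831490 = 14652.32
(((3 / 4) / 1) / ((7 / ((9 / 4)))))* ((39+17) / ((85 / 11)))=297 / 170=1.75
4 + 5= 9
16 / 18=8 / 9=0.89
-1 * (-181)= 181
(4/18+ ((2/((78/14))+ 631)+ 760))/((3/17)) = 2767855/351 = 7885.63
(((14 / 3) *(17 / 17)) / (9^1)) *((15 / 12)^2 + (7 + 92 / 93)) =99491 / 20088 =4.95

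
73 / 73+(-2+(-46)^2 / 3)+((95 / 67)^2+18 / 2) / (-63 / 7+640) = 5985345445 / 8497677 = 704.35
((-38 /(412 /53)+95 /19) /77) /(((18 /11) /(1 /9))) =23 /233604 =0.00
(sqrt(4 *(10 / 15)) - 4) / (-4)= 1 - sqrt(6) / 6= 0.59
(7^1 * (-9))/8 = -63/8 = -7.88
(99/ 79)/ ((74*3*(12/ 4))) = 11/ 5846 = 0.00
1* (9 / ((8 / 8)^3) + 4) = 13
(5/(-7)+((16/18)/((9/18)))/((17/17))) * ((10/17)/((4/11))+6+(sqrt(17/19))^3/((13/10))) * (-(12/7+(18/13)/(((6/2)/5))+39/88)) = -9849067/272272 - 22626235 * sqrt(323)/131535404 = -39.27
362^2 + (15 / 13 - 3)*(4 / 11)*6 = 18738716 / 143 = 131039.97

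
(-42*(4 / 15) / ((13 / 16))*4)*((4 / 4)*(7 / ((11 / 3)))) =-75264 / 715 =-105.26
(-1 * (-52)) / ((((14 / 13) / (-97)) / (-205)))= 6721130 / 7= 960161.43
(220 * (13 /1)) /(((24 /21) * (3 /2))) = 5005 /3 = 1668.33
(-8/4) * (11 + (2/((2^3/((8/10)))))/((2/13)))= -123/5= -24.60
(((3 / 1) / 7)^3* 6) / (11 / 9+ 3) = 729 / 6517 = 0.11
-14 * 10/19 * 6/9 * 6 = -29.47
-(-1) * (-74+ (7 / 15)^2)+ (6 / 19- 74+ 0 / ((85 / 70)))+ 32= -115.47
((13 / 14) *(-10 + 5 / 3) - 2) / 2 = -409 / 84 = -4.87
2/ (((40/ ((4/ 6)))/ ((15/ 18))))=1/ 36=0.03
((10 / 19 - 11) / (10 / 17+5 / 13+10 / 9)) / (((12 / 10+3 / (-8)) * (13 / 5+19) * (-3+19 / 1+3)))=-439790 / 29627631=-0.01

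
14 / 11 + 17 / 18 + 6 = 1627 / 198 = 8.22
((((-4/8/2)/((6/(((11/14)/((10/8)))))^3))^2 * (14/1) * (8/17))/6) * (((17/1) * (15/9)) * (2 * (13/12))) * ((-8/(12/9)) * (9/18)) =-23030293/1378384087500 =-0.00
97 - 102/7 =577/7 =82.43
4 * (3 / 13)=12 / 13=0.92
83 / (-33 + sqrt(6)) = -913 / 361-83 * sqrt(6) / 1083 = -2.72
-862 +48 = -814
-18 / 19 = -0.95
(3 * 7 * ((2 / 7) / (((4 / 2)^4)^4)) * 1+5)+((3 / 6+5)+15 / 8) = 405507 / 32768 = 12.38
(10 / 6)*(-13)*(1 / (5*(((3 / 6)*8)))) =-1.08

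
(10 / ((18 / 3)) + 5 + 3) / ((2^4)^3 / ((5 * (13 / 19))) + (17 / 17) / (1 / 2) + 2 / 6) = 1885 / 233927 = 0.01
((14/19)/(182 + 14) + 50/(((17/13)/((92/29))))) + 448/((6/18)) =192156765/131138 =1465.30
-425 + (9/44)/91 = -1701691/4004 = -425.00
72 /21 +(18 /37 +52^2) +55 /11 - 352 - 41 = 600858 /259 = 2319.92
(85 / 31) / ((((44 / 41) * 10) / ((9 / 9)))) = 0.26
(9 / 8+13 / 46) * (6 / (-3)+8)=777 / 92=8.45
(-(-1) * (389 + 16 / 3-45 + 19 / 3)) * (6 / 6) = 1067 / 3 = 355.67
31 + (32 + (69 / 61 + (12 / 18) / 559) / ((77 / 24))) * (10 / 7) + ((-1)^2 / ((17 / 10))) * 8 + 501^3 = 39290973561101484 / 312449137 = 125751582.92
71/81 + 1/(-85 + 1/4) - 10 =-9.14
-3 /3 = -1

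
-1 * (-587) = 587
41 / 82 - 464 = -927 / 2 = -463.50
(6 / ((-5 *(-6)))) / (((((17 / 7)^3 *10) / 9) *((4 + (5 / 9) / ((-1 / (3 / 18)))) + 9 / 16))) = 0.00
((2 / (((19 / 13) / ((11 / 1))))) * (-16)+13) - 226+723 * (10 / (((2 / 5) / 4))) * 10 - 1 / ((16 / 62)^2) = 878597869 / 1216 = 722531.14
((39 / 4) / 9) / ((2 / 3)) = 13 / 8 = 1.62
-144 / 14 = -72 / 7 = -10.29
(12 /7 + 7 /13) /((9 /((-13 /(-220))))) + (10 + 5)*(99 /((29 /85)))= 349896889 /80388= 4352.60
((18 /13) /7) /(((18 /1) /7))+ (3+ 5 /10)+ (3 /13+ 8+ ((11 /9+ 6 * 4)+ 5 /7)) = 61825 /1638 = 37.74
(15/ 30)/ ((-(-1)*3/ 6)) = 1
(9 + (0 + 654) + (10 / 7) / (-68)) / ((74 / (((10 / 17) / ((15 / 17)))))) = 157789 / 26418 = 5.97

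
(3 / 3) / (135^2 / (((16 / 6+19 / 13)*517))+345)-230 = -230.00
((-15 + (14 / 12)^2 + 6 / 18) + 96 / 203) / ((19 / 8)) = -187562 / 34713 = -5.40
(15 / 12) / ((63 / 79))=395 / 252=1.57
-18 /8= -9 /4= -2.25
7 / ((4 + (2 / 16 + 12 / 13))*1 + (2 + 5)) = 104 / 179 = 0.58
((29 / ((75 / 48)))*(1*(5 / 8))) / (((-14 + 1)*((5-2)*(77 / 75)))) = -290 / 1001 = -0.29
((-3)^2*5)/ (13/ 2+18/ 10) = 450/ 83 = 5.42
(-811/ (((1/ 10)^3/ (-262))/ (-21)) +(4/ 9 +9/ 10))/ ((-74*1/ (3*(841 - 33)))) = 2192469673934/ 15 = 146164644928.93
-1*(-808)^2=-652864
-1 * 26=-26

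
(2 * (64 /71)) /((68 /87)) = 2784 /1207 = 2.31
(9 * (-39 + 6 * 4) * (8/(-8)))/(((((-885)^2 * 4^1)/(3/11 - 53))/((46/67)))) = -4002/2565497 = -0.00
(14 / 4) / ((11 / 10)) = 35 / 11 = 3.18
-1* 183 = -183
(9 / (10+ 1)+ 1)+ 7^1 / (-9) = 103 / 99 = 1.04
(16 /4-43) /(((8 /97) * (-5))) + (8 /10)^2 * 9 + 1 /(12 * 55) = 662221 /6600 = 100.34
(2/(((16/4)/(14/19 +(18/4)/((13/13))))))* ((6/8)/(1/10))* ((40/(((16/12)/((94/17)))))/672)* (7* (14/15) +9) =10896245/144704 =75.30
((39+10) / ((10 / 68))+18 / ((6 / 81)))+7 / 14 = 5767 / 10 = 576.70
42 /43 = 0.98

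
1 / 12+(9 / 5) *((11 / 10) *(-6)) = -3539 / 300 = -11.80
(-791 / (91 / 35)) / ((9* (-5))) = 791 / 117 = 6.76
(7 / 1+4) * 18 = 198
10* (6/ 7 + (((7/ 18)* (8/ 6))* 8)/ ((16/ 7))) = 5050/ 189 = 26.72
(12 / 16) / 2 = 3 / 8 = 0.38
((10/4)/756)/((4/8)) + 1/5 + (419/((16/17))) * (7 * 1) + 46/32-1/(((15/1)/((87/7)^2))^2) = 4881325052/1620675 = 3011.91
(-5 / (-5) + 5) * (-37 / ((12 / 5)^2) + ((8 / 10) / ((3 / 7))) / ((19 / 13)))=-70403 / 2280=-30.88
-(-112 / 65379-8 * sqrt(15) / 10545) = 112 / 65379 + 8 * sqrt(15) / 10545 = 0.00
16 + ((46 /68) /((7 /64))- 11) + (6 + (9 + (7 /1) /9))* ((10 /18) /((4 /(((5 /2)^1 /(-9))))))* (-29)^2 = -173759029 /347004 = -500.74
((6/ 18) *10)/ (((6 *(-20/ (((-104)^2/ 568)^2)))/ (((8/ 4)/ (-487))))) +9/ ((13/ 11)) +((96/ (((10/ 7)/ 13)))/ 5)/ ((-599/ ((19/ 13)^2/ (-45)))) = 164967143530607/ 21506431532625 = 7.67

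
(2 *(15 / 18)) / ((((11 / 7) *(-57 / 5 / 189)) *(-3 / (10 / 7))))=1750 / 209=8.37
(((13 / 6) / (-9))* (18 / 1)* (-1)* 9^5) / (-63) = -28431 / 7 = -4061.57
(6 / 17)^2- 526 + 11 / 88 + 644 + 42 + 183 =793593 / 2312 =343.25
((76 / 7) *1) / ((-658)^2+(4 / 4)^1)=0.00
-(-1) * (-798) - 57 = -855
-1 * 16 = -16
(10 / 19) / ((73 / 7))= 70 / 1387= 0.05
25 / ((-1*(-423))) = 25 / 423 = 0.06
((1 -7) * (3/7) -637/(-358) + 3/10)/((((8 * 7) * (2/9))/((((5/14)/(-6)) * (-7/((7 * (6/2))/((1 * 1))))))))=-3083/3929408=-0.00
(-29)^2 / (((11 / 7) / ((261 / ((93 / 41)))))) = 20998929 / 341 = 61580.44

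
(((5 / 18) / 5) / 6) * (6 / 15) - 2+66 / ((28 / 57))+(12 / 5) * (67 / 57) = 2427191 / 17955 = 135.18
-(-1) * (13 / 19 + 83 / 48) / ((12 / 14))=15407 / 5472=2.82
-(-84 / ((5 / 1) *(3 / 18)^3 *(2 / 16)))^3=3058222453751808 / 125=24465779630014.46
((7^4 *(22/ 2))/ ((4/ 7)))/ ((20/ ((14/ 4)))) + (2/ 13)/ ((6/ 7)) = 50472541/ 6240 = 8088.55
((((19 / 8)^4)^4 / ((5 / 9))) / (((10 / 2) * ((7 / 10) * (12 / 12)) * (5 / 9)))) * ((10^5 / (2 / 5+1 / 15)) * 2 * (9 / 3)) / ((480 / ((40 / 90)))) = 973489770790721440923375 / 862017116176384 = 1129316057.10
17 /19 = 0.89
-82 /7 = -11.71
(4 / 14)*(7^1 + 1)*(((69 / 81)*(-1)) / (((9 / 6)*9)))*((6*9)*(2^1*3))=-2944 / 63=-46.73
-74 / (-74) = 1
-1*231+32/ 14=-1601/ 7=-228.71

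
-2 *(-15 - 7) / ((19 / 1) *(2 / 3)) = 3.47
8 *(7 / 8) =7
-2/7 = -0.29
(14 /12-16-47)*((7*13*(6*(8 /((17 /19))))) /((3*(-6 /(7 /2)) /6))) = 17960852 /51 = 352173.57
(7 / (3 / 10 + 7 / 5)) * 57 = 234.71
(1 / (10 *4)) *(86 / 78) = 43 / 1560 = 0.03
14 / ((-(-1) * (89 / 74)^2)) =76664 / 7921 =9.68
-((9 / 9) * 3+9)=-12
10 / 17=0.59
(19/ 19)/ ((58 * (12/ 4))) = 1/ 174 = 0.01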